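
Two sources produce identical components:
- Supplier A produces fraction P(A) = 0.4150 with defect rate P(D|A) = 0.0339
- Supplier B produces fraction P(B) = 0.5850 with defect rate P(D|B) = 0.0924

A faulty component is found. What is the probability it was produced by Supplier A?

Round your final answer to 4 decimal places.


Let A = from Supplier A, D = faulty

Given:
- P(A) = 0.4150, P(B) = 0.5850
- P(D|A) = 0.0339, P(D|B) = 0.0924

Step 1: Find P(D)
P(D) = P(D|A)P(A) + P(D|B)P(B)
     = 0.0339 × 0.4150 + 0.0924 × 0.5850
     = 0.01406850 + 0.05405400
     = 0.06812250

Step 2: Apply Bayes' theorem
P(A|D) = P(D|A)P(A) / P(D)
       = 0.01406850 / 0.06812250
       = 0.2065


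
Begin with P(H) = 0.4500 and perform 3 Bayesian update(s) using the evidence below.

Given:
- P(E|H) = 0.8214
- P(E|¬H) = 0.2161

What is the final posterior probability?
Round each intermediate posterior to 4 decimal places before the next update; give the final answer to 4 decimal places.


Sequential Bayesian updating:

Initial prior: P(H) = 0.4500

Update 1:
  P(E) = 0.8214 × 0.4500 + 0.2161 × 0.5500 = 0.36963000 + 0.11885500 = 0.48848500
  P(H|E) = 0.36963000 / 0.48848500 = 0.7567

Update 2:
  P(E) = 0.8214 × 0.7567 + 0.2161 × 0.2433 = 0.62155338 + 0.05257713 = 0.67413051
  P(H|E) = 0.62155338 / 0.67413051 = 0.9220

Update 3:
  P(E) = 0.8214 × 0.9220 + 0.2161 × 0.0780 = 0.75733080 + 0.01685580 = 0.77418660
  P(H|E) = 0.75733080 / 0.77418660 = 0.9782

Final posterior: 0.9782


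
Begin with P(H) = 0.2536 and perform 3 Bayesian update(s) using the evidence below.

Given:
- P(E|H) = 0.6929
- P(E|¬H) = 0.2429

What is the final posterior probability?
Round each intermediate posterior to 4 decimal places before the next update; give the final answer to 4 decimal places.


Sequential Bayesian updating:

Initial prior: P(H) = 0.2536

Update 1:
  P(E) = 0.6929 × 0.2536 + 0.2429 × 0.7464 = 0.17571944 + 0.18130056 = 0.35702000
  P(H|E) = 0.17571944 / 0.35702000 = 0.4922

Update 2:
  P(E) = 0.6929 × 0.4922 + 0.2429 × 0.5078 = 0.34104538 + 0.12334462 = 0.46439000
  P(H|E) = 0.34104538 / 0.46439000 = 0.7344

Update 3:
  P(E) = 0.6929 × 0.7344 + 0.2429 × 0.2656 = 0.50886576 + 0.06451424 = 0.57338000
  P(H|E) = 0.50886576 / 0.57338000 = 0.8875

Final posterior: 0.8875


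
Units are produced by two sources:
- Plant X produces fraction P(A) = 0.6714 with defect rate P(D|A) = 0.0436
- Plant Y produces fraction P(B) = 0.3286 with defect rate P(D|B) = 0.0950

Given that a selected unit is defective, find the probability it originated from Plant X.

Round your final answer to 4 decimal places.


Let A = from Plant X, D = defective

Given:
- P(A) = 0.6714, P(B) = 0.3286
- P(D|A) = 0.0436, P(D|B) = 0.0950

Step 1: Find P(D)
P(D) = P(D|A)P(A) + P(D|B)P(B)
     = 0.0436 × 0.6714 + 0.0950 × 0.3286
     = 0.02927304 + 0.03121700
     = 0.06049004

Step 2: Apply Bayes' theorem
P(A|D) = P(D|A)P(A) / P(D)
       = 0.02927304 / 0.06049004
       = 0.4839


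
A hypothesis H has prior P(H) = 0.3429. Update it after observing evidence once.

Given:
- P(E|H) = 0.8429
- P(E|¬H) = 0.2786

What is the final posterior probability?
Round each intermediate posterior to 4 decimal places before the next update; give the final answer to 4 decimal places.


Sequential Bayesian updating:

Initial prior: P(H) = 0.3429

Update 1:
  P(E) = 0.8429 × 0.3429 + 0.2786 × 0.6571 = 0.28903041 + 0.18306806 = 0.47209847
  P(H|E) = 0.28903041 / 0.47209847 = 0.6122

Final posterior: 0.6122


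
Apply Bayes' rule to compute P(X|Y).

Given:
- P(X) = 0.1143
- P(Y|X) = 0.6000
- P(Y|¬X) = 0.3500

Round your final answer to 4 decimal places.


Bayes' theorem: P(X|Y) = P(Y|X) × P(X) / P(Y)

Step 1: Calculate P(Y) using law of total probability
P(Y) = P(Y|X)P(X) + P(Y|¬X)P(¬X)
     = 0.6000 × 0.1143 + 0.3500 × 0.8857
     = 0.06858000 + 0.30999500
     = 0.37857500

Step 2: Apply Bayes' theorem
P(X|Y) = P(Y|X) × P(X) / P(Y)
       = 0.06858000 / 0.37857500
       = 0.1812


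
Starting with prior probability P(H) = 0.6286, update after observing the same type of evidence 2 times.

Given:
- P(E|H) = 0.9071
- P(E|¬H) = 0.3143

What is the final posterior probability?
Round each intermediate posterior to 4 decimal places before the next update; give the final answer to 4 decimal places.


Sequential Bayesian updating:

Initial prior: P(H) = 0.6286

Update 1:
  P(E) = 0.9071 × 0.6286 + 0.3143 × 0.3714 = 0.57020306 + 0.11673102 = 0.68693408
  P(H|E) = 0.57020306 / 0.68693408 = 0.8301

Update 2:
  P(E) = 0.9071 × 0.8301 + 0.3143 × 0.1699 = 0.75298371 + 0.05339957 = 0.80638328
  P(H|E) = 0.75298371 / 0.80638328 = 0.9338

Final posterior: 0.9338


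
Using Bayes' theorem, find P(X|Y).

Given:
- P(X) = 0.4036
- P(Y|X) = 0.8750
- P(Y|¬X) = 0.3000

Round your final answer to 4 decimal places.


Bayes' theorem: P(X|Y) = P(Y|X) × P(X) / P(Y)

Step 1: Calculate P(Y) using law of total probability
P(Y) = P(Y|X)P(X) + P(Y|¬X)P(¬X)
     = 0.8750 × 0.4036 + 0.3000 × 0.5964
     = 0.35315000 + 0.17892000
     = 0.53207000

Step 2: Apply Bayes' theorem
P(X|Y) = P(Y|X) × P(X) / P(Y)
       = 0.35315000 / 0.53207000
       = 0.6637


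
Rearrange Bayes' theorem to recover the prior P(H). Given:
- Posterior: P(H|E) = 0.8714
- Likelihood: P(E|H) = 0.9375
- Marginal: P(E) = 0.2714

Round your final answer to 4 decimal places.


From Bayes' theorem: P(H|E) = P(E|H) × P(H) / P(E)

Rearranging for P(H):
P(H) = P(H|E) × P(E) / P(E|H)
     = 0.8714 × 0.2714 / 0.9375
     = 0.23649796 / 0.9375
     = 0.2523


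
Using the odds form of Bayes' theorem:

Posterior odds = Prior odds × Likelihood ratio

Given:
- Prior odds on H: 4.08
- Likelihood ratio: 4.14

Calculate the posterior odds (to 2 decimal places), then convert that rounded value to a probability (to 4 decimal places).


Step 1: Calculate posterior odds
Posterior odds = Prior odds × LR
               = 4.08 × 4.14
               = 16.89

Step 2: Convert to probability
P(H|E) = Posterior odds / (1 + Posterior odds)
       = 16.89 / (1 + 16.89)
       = 16.89 / 17.89
       = 0.9441

The evidence increased P(H) from 0.8031 to 0.9441.


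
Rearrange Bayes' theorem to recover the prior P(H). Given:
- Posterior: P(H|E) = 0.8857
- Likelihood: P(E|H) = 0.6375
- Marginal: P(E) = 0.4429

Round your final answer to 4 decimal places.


From Bayes' theorem: P(H|E) = P(E|H) × P(H) / P(E)

Rearranging for P(H):
P(H) = P(H|E) × P(E) / P(E|H)
     = 0.8857 × 0.4429 / 0.6375
     = 0.39227653 / 0.6375
     = 0.6153


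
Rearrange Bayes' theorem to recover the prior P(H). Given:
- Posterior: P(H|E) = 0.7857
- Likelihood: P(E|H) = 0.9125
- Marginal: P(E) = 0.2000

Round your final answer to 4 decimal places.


From Bayes' theorem: P(H|E) = P(E|H) × P(H) / P(E)

Rearranging for P(H):
P(H) = P(H|E) × P(E) / P(E|H)
     = 0.7857 × 0.2000 / 0.9125
     = 0.15714000 / 0.9125
     = 0.1722


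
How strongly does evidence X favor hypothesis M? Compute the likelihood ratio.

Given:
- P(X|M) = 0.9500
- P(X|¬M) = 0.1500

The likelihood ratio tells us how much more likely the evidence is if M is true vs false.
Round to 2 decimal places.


Likelihood Ratio (LR) = P(X|M) / P(X|¬M)

LR = 0.9500 / 0.1500
   = 6.33

The evidence is 6.33 times more likely if M is true than if M is false.
Since LR > 1, the evidence supports M over ¬M.


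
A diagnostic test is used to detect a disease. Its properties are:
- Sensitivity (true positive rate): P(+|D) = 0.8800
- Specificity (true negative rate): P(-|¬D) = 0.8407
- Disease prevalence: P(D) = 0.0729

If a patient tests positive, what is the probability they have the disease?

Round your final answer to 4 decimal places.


Let D = has disease, + = positive test

Given:
- P(D) = 0.0729 (prevalence)
- P(+|D) = 0.8800 (sensitivity)
- P(-|¬D) = 0.8407 (specificity)
- P(+|¬D) = 0.1593 (false positive rate = 1 - specificity)

Step 1: Find P(+)
P(+) = P(+|D)P(D) + P(+|¬D)P(¬D)
     = 0.8800 × 0.0729 + 0.1593 × 0.9271
     = 0.06415200 + 0.14768703
     = 0.21183903

Step 2: Apply Bayes' theorem for P(D|+)
P(D|+) = P(+|D)P(D) / P(+)
       = 0.06415200 / 0.21183903
       = 0.3028


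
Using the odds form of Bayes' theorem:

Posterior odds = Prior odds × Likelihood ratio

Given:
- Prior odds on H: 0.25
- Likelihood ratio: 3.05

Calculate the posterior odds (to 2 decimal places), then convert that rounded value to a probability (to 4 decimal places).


Step 1: Calculate posterior odds
Posterior odds = Prior odds × LR
               = 0.25 × 3.05
               = 0.76

Step 2: Convert to probability
P(H|E) = Posterior odds / (1 + Posterior odds)
       = 0.76 / (1 + 0.76)
       = 0.76 / 1.76
       = 0.4318

The evidence increased P(H) from 0.2000 to 0.4318.


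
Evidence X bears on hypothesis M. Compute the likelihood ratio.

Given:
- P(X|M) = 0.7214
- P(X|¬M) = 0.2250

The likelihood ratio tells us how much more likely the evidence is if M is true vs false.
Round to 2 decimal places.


Likelihood Ratio (LR) = P(X|M) / P(X|¬M)

LR = 0.7214 / 0.2250
   = 3.21

The evidence is 3.21 times more likely if M is true than if M is false.
Since LR > 1, the evidence supports M over ¬M.


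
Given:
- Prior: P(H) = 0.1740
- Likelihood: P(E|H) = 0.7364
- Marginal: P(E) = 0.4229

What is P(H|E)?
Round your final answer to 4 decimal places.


Using Bayes' theorem:

P(H|E) = P(E|H) × P(H) / P(E)
       = 0.7364 × 0.1740 / 0.4229
       = 0.12813360 / 0.4229
       = 0.3030

The evidence strengthens our belief in H.
Prior: 0.1740 → Posterior: 0.3030


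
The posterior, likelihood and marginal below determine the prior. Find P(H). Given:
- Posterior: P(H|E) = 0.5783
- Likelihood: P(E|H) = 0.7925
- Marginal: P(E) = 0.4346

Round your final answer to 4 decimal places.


From Bayes' theorem: P(H|E) = P(E|H) × P(H) / P(E)

Rearranging for P(H):
P(H) = P(H|E) × P(E) / P(E|H)
     = 0.5783 × 0.4346 / 0.7925
     = 0.25132918 / 0.7925
     = 0.3171


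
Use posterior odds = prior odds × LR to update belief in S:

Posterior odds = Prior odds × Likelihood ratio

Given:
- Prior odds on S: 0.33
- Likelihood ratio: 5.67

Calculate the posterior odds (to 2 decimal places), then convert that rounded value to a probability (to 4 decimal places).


Step 1: Calculate posterior odds
Posterior odds = Prior odds × LR
               = 0.33 × 5.67
               = 1.87

Step 2: Convert to probability
P(S|E) = Posterior odds / (1 + Posterior odds)
       = 1.87 / (1 + 1.87)
       = 1.87 / 2.87
       = 0.6516

The evidence increased P(S) from 0.2481 to 0.6516.


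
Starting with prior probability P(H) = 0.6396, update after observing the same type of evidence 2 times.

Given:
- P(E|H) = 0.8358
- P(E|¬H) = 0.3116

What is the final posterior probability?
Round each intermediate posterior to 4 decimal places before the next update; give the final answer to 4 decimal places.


Sequential Bayesian updating:

Initial prior: P(H) = 0.6396

Update 1:
  P(E) = 0.8358 × 0.6396 + 0.3116 × 0.3604 = 0.53457768 + 0.11230064 = 0.64687832
  P(H|E) = 0.53457768 / 0.64687832 = 0.8264

Update 2:
  P(E) = 0.8358 × 0.8264 + 0.3116 × 0.1736 = 0.69070512 + 0.05409376 = 0.74479888
  P(H|E) = 0.69070512 / 0.74479888 = 0.9274

Final posterior: 0.9274


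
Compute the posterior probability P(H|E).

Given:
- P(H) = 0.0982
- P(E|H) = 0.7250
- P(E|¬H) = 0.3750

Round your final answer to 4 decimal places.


Bayes' theorem: P(H|E) = P(E|H) × P(H) / P(E)

Step 1: Calculate P(E) using law of total probability
P(E) = P(E|H)P(H) + P(E|¬H)P(¬H)
     = 0.7250 × 0.0982 + 0.3750 × 0.9018
     = 0.07119500 + 0.33817500
     = 0.40937000

Step 2: Apply Bayes' theorem
P(H|E) = P(E|H) × P(H) / P(E)
       = 0.07119500 / 0.40937000
       = 0.1739


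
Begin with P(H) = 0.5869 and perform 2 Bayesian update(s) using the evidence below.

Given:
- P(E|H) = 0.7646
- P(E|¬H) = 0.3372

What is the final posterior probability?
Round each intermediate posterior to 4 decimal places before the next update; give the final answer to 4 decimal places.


Sequential Bayesian updating:

Initial prior: P(H) = 0.5869

Update 1:
  P(E) = 0.7646 × 0.5869 + 0.3372 × 0.4131 = 0.44874374 + 0.13929732 = 0.58804106
  P(H|E) = 0.44874374 / 0.58804106 = 0.7631

Update 2:
  P(E) = 0.7646 × 0.7631 + 0.3372 × 0.2369 = 0.58346626 + 0.07988268 = 0.66334894
  P(H|E) = 0.58346626 / 0.66334894 = 0.8796

Final posterior: 0.8796


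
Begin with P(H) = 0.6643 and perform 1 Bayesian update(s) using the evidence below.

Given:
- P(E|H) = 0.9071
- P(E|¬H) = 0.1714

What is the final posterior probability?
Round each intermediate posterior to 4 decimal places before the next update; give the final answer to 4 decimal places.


Sequential Bayesian updating:

Initial prior: P(H) = 0.6643

Update 1:
  P(E) = 0.9071 × 0.6643 + 0.1714 × 0.3357 = 0.60258653 + 0.05753898 = 0.66012551
  P(H|E) = 0.60258653 / 0.66012551 = 0.9128

Final posterior: 0.9128


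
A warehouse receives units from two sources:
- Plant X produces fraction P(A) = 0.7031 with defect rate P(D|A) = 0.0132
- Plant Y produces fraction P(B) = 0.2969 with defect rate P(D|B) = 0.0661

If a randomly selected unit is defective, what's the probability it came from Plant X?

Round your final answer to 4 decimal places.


Let A = from Plant X, D = defective

Given:
- P(A) = 0.7031, P(B) = 0.2969
- P(D|A) = 0.0132, P(D|B) = 0.0661

Step 1: Find P(D)
P(D) = P(D|A)P(A) + P(D|B)P(B)
     = 0.0132 × 0.7031 + 0.0661 × 0.2969
     = 0.00928092 + 0.01962509
     = 0.02890601

Step 2: Apply Bayes' theorem
P(A|D) = P(D|A)P(A) / P(D)
       = 0.00928092 / 0.02890601
       = 0.3211


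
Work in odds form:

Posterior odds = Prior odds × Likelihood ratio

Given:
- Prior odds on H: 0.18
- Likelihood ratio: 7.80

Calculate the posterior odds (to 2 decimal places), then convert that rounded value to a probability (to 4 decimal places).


Step 1: Calculate posterior odds
Posterior odds = Prior odds × LR
               = 0.18 × 7.80
               = 1.40

Step 2: Convert to probability
P(H|E) = Posterior odds / (1 + Posterior odds)
       = 1.40 / (1 + 1.40)
       = 1.40 / 2.40
       = 0.5833

The evidence increased P(H) from 0.1525 to 0.5833.


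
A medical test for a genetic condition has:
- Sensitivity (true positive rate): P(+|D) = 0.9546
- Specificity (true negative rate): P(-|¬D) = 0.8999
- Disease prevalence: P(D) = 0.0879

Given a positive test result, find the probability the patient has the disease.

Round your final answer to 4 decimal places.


Let D = has disease, + = positive test

Given:
- P(D) = 0.0879 (prevalence)
- P(+|D) = 0.9546 (sensitivity)
- P(-|¬D) = 0.8999 (specificity)
- P(+|¬D) = 0.1001 (false positive rate = 1 - specificity)

Step 1: Find P(+)
P(+) = P(+|D)P(D) + P(+|¬D)P(¬D)
     = 0.9546 × 0.0879 + 0.1001 × 0.9121
     = 0.08390934 + 0.09130121
     = 0.17521055

Step 2: Apply Bayes' theorem for P(D|+)
P(D|+) = P(+|D)P(D) / P(+)
       = 0.08390934 / 0.17521055
       = 0.4789


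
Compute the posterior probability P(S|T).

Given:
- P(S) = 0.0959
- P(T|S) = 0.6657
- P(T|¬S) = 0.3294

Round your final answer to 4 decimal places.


Bayes' theorem: P(S|T) = P(T|S) × P(S) / P(T)

Step 1: Calculate P(T) using law of total probability
P(T) = P(T|S)P(S) + P(T|¬S)P(¬S)
     = 0.6657 × 0.0959 + 0.3294 × 0.9041
     = 0.06384063 + 0.29781054
     = 0.36165117

Step 2: Apply Bayes' theorem
P(S|T) = P(T|S) × P(S) / P(T)
       = 0.06384063 / 0.36165117
       = 0.1765


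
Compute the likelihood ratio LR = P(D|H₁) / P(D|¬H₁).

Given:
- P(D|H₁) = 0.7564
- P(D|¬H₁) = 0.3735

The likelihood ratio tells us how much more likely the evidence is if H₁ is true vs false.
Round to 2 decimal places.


Likelihood Ratio (LR) = P(D|H₁) / P(D|¬H₁)

LR = 0.7564 / 0.3735
   = 2.03

The evidence is 2.03 times more likely if H₁ is true than if H₁ is false.
LR > 1, so observing D raises the odds in favor of H₁.


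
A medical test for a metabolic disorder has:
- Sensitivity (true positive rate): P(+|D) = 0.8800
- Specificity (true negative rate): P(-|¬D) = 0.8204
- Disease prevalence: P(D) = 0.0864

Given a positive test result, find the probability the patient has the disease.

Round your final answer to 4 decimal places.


Let D = has disease, + = positive test

Given:
- P(D) = 0.0864 (prevalence)
- P(+|D) = 0.8800 (sensitivity)
- P(-|¬D) = 0.8204 (specificity)
- P(+|¬D) = 0.1796 (false positive rate = 1 - specificity)

Step 1: Find P(+)
P(+) = P(+|D)P(D) + P(+|¬D)P(¬D)
     = 0.8800 × 0.0864 + 0.1796 × 0.9136
     = 0.07603200 + 0.16408256
     = 0.24011456

Step 2: Apply Bayes' theorem for P(D|+)
P(D|+) = P(+|D)P(D) / P(+)
       = 0.07603200 / 0.24011456
       = 0.3166


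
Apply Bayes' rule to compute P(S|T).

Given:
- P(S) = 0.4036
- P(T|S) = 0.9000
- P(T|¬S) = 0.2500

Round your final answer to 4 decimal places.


Bayes' theorem: P(S|T) = P(T|S) × P(S) / P(T)

Step 1: Calculate P(T) using law of total probability
P(T) = P(T|S)P(S) + P(T|¬S)P(¬S)
     = 0.9000 × 0.4036 + 0.2500 × 0.5964
     = 0.36324000 + 0.14910000
     = 0.51234000

Step 2: Apply Bayes' theorem
P(S|T) = P(T|S) × P(S) / P(T)
       = 0.36324000 / 0.51234000
       = 0.7090


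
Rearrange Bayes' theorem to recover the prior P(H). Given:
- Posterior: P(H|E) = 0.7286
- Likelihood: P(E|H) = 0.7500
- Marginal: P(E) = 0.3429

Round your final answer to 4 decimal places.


From Bayes' theorem: P(H|E) = P(E|H) × P(H) / P(E)

Rearranging for P(H):
P(H) = P(H|E) × P(E) / P(E|H)
     = 0.7286 × 0.3429 / 0.7500
     = 0.24983694 / 0.7500
     = 0.3331


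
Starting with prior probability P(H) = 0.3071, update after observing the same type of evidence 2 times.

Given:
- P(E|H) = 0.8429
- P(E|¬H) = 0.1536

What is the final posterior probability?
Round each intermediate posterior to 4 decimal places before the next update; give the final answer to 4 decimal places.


Sequential Bayesian updating:

Initial prior: P(H) = 0.3071

Update 1:
  P(E) = 0.8429 × 0.3071 + 0.1536 × 0.6929 = 0.25885459 + 0.10642944 = 0.36528403
  P(H|E) = 0.25885459 / 0.36528403 = 0.7086

Update 2:
  P(E) = 0.8429 × 0.7086 + 0.1536 × 0.2914 = 0.59727894 + 0.04475904 = 0.64203798
  P(H|E) = 0.59727894 / 0.64203798 = 0.9303

Final posterior: 0.9303


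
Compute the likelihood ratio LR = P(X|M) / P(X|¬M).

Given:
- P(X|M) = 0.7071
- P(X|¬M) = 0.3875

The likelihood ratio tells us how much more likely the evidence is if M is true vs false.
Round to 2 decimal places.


Likelihood Ratio (LR) = P(X|M) / P(X|¬M)

LR = 0.7071 / 0.3875
   = 1.82

The evidence is 1.82 times more likely if M is true than if M is false.
Because LR exceeds 1, X is evidence for M.


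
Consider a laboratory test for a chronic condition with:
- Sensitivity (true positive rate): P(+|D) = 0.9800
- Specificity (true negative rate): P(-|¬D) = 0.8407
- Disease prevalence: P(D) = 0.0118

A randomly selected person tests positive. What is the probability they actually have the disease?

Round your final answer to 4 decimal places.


Let D = has disease, + = positive test

Given:
- P(D) = 0.0118 (prevalence)
- P(+|D) = 0.9800 (sensitivity)
- P(-|¬D) = 0.8407 (specificity)
- P(+|¬D) = 0.1593 (false positive rate = 1 - specificity)

Step 1: Find P(+)
P(+) = P(+|D)P(D) + P(+|¬D)P(¬D)
     = 0.9800 × 0.0118 + 0.1593 × 0.9882
     = 0.01156400 + 0.15742026
     = 0.16898426

Step 2: Apply Bayes' theorem for P(D|+)
P(D|+) = P(+|D)P(D) / P(+)
       = 0.01156400 / 0.16898426
       = 0.0684


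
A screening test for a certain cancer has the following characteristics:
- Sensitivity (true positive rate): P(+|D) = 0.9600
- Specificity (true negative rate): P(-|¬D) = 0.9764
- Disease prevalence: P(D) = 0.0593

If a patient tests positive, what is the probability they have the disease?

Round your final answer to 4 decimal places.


Let D = has disease, + = positive test

Given:
- P(D) = 0.0593 (prevalence)
- P(+|D) = 0.9600 (sensitivity)
- P(-|¬D) = 0.9764 (specificity)
- P(+|¬D) = 0.0236 (false positive rate = 1 - specificity)

Step 1: Find P(+)
P(+) = P(+|D)P(D) + P(+|¬D)P(¬D)
     = 0.9600 × 0.0593 + 0.0236 × 0.9407
     = 0.05692800 + 0.02220052
     = 0.07912852

Step 2: Apply Bayes' theorem for P(D|+)
P(D|+) = P(+|D)P(D) / P(+)
       = 0.05692800 / 0.07912852
       = 0.7194


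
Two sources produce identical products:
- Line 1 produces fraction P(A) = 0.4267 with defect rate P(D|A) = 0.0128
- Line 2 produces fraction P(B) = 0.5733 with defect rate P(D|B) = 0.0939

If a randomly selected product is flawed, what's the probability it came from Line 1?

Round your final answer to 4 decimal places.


Let A = from Line 1, D = flawed

Given:
- P(A) = 0.4267, P(B) = 0.5733
- P(D|A) = 0.0128, P(D|B) = 0.0939

Step 1: Find P(D)
P(D) = P(D|A)P(A) + P(D|B)P(B)
     = 0.0128 × 0.4267 + 0.0939 × 0.5733
     = 0.00546176 + 0.05383287
     = 0.05929463

Step 2: Apply Bayes' theorem
P(A|D) = P(D|A)P(A) / P(D)
       = 0.00546176 / 0.05929463
       = 0.0921


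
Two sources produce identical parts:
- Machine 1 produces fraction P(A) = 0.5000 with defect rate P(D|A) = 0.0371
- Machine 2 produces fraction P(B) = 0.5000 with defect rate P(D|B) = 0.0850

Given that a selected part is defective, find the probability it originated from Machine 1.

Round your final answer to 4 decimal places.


Let A = from Machine 1, D = defective

Given:
- P(A) = 0.5000, P(B) = 0.5000
- P(D|A) = 0.0371, P(D|B) = 0.0850

Step 1: Find P(D)
P(D) = P(D|A)P(A) + P(D|B)P(B)
     = 0.0371 × 0.5000 + 0.0850 × 0.5000
     = 0.01855000 + 0.04250000
     = 0.06105000

Step 2: Apply Bayes' theorem
P(A|D) = P(D|A)P(A) / P(D)
       = 0.01855000 / 0.06105000
       = 0.3038


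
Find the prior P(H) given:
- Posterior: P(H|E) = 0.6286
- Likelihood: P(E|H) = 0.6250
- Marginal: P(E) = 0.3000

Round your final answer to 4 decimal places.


From Bayes' theorem: P(H|E) = P(E|H) × P(H) / P(E)

Rearranging for P(H):
P(H) = P(H|E) × P(E) / P(E|H)
     = 0.6286 × 0.3000 / 0.6250
     = 0.18858000 / 0.6250
     = 0.3017


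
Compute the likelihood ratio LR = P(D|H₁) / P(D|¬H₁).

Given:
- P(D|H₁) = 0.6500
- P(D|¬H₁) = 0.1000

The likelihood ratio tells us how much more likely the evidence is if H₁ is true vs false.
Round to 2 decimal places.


Likelihood Ratio (LR) = P(D|H₁) / P(D|¬H₁)

LR = 0.6500 / 0.1000
   = 6.50

The evidence is 6.50 times more likely if H₁ is true than if H₁ is false.
Since LR > 1, the evidence supports H₁ over ¬H₁.


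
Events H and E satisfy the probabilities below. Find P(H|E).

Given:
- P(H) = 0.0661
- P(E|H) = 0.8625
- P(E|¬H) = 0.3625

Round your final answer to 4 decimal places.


Bayes' theorem: P(H|E) = P(E|H) × P(H) / P(E)

Step 1: Calculate P(E) using law of total probability
P(E) = P(E|H)P(H) + P(E|¬H)P(¬H)
     = 0.8625 × 0.0661 + 0.3625 × 0.9339
     = 0.05701125 + 0.33853875
     = 0.39555000

Step 2: Apply Bayes' theorem
P(H|E) = P(E|H) × P(H) / P(E)
       = 0.05701125 / 0.39555000
       = 0.1441


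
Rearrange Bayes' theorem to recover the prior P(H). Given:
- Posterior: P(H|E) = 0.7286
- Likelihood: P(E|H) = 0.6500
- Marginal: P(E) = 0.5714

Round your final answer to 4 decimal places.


From Bayes' theorem: P(H|E) = P(E|H) × P(H) / P(E)

Rearranging for P(H):
P(H) = P(H|E) × P(E) / P(E|H)
     = 0.7286 × 0.5714 / 0.6500
     = 0.41632204 / 0.6500
     = 0.6405


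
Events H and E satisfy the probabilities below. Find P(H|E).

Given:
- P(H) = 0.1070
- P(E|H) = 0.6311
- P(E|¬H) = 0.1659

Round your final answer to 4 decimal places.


Bayes' theorem: P(H|E) = P(E|H) × P(H) / P(E)

Step 1: Calculate P(E) using law of total probability
P(E) = P(E|H)P(H) + P(E|¬H)P(¬H)
     = 0.6311 × 0.1070 + 0.1659 × 0.8930
     = 0.06752770 + 0.14814870
     = 0.21567640

Step 2: Apply Bayes' theorem
P(H|E) = P(E|H) × P(H) / P(E)
       = 0.06752770 / 0.21567640
       = 0.3131


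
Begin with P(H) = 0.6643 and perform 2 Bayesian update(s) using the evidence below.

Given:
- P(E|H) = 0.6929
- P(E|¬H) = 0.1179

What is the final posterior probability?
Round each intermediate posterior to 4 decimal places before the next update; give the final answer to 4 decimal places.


Sequential Bayesian updating:

Initial prior: P(H) = 0.6643

Update 1:
  P(E) = 0.6929 × 0.6643 + 0.1179 × 0.3357 = 0.46029347 + 0.03957903 = 0.49987250
  P(H|E) = 0.46029347 / 0.49987250 = 0.9208

Update 2:
  P(E) = 0.6929 × 0.9208 + 0.1179 × 0.0792 = 0.63802232 + 0.00933768 = 0.64736000
  P(H|E) = 0.63802232 / 0.64736000 = 0.9856

Final posterior: 0.9856


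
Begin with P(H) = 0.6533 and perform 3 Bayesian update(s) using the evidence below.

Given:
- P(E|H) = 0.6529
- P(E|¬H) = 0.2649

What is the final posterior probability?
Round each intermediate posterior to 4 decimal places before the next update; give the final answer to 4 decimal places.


Sequential Bayesian updating:

Initial prior: P(H) = 0.6533

Update 1:
  P(E) = 0.6529 × 0.6533 + 0.2649 × 0.3467 = 0.42653957 + 0.09184083 = 0.51838040
  P(H|E) = 0.42653957 / 0.51838040 = 0.8228

Update 2:
  P(E) = 0.6529 × 0.8228 + 0.2649 × 0.1772 = 0.53720612 + 0.04694028 = 0.58414640
  P(H|E) = 0.53720612 / 0.58414640 = 0.9196

Update 3:
  P(E) = 0.6529 × 0.9196 + 0.2649 × 0.0804 = 0.60040684 + 0.02129796 = 0.62170480
  P(H|E) = 0.60040684 / 0.62170480 = 0.9657

Final posterior: 0.9657


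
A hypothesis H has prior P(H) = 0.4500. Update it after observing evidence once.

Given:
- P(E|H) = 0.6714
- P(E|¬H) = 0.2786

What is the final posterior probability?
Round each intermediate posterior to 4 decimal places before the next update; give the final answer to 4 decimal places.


Sequential Bayesian updating:

Initial prior: P(H) = 0.4500

Update 1:
  P(E) = 0.6714 × 0.4500 + 0.2786 × 0.5500 = 0.30213000 + 0.15323000 = 0.45536000
  P(H|E) = 0.30213000 / 0.45536000 = 0.6635

Final posterior: 0.6635


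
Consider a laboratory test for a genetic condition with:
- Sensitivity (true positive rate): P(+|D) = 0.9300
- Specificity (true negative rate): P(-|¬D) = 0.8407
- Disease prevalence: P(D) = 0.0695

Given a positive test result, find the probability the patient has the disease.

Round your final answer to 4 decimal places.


Let D = has disease, + = positive test

Given:
- P(D) = 0.0695 (prevalence)
- P(+|D) = 0.9300 (sensitivity)
- P(-|¬D) = 0.8407 (specificity)
- P(+|¬D) = 0.1593 (false positive rate = 1 - specificity)

Step 1: Find P(+)
P(+) = P(+|D)P(D) + P(+|¬D)P(¬D)
     = 0.9300 × 0.0695 + 0.1593 × 0.9305
     = 0.06463500 + 0.14822865
     = 0.21286365

Step 2: Apply Bayes' theorem for P(D|+)
P(D|+) = P(+|D)P(D) / P(+)
       = 0.06463500 / 0.21286365
       = 0.3036


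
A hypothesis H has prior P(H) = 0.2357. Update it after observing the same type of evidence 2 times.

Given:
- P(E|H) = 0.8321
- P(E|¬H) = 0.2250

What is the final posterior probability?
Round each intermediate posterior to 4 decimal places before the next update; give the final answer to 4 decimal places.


Sequential Bayesian updating:

Initial prior: P(H) = 0.2357

Update 1:
  P(E) = 0.8321 × 0.2357 + 0.2250 × 0.7643 = 0.19612597 + 0.17196750 = 0.36809347
  P(H|E) = 0.19612597 / 0.36809347 = 0.5328

Update 2:
  P(E) = 0.8321 × 0.5328 + 0.2250 × 0.4672 = 0.44334288 + 0.10512000 = 0.54846288
  P(H|E) = 0.44334288 / 0.54846288 = 0.8083

Final posterior: 0.8083


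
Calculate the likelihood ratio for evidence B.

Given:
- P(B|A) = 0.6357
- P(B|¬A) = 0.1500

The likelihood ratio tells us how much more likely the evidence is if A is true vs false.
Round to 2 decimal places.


Likelihood Ratio (LR) = P(B|A) / P(B|¬A)

LR = 0.6357 / 0.1500
   = 4.24

The evidence is 4.24 times more likely if A is true than if A is false.
LR > 1, so observing B raises the odds in favor of A.


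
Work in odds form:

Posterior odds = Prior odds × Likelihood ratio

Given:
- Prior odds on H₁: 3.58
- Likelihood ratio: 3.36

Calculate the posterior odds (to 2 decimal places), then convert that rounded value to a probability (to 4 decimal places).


Step 1: Calculate posterior odds
Posterior odds = Prior odds × LR
               = 3.58 × 3.36
               = 12.03

Step 2: Convert to probability
P(H₁|E) = Posterior odds / (1 + Posterior odds)
       = 12.03 / (1 + 12.03)
       = 12.03 / 13.03
       = 0.9233

The evidence increased P(H₁) from 0.7817 to 0.9233.


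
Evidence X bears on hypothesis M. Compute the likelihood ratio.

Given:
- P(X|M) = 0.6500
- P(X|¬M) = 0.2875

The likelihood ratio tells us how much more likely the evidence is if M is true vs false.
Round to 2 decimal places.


Likelihood Ratio (LR) = P(X|M) / P(X|¬M)

LR = 0.6500 / 0.2875
   = 2.26

The evidence is 2.26 times more likely if M is true than if M is false.
LR > 1, so observing X raises the odds in favor of M.


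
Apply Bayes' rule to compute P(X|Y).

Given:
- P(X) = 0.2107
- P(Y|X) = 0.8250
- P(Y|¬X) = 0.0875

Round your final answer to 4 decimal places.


Bayes' theorem: P(X|Y) = P(Y|X) × P(X) / P(Y)

Step 1: Calculate P(Y) using law of total probability
P(Y) = P(Y|X)P(X) + P(Y|¬X)P(¬X)
     = 0.8250 × 0.2107 + 0.0875 × 0.7893
     = 0.17382750 + 0.06906375
     = 0.24289125

Step 2: Apply Bayes' theorem
P(X|Y) = P(Y|X) × P(X) / P(Y)
       = 0.17382750 / 0.24289125
       = 0.7157


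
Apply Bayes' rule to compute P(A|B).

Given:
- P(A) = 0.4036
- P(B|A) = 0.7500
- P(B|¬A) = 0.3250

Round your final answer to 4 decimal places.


Bayes' theorem: P(A|B) = P(B|A) × P(A) / P(B)

Step 1: Calculate P(B) using law of total probability
P(B) = P(B|A)P(A) + P(B|¬A)P(¬A)
     = 0.7500 × 0.4036 + 0.3250 × 0.5964
     = 0.30270000 + 0.19383000
     = 0.49653000

Step 2: Apply Bayes' theorem
P(A|B) = P(B|A) × P(A) / P(B)
       = 0.30270000 / 0.49653000
       = 0.6096


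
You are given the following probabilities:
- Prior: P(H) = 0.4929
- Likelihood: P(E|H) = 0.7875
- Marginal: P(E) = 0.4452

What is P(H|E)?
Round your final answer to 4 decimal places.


Using Bayes' theorem:

P(H|E) = P(E|H) × P(H) / P(E)
       = 0.7875 × 0.4929 / 0.4452
       = 0.38815875 / 0.4452
       = 0.8719

The evidence strengthens our belief in H.
Prior: 0.4929 → Posterior: 0.8719


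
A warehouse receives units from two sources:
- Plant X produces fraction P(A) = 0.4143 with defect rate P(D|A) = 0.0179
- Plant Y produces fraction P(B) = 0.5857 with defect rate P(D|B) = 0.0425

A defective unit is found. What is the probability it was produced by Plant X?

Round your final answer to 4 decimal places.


Let A = from Plant X, D = defective

Given:
- P(A) = 0.4143, P(B) = 0.5857
- P(D|A) = 0.0179, P(D|B) = 0.0425

Step 1: Find P(D)
P(D) = P(D|A)P(A) + P(D|B)P(B)
     = 0.0179 × 0.4143 + 0.0425 × 0.5857
     = 0.00741597 + 0.02489225
     = 0.03230822

Step 2: Apply Bayes' theorem
P(A|D) = P(D|A)P(A) / P(D)
       = 0.00741597 / 0.03230822
       = 0.2295


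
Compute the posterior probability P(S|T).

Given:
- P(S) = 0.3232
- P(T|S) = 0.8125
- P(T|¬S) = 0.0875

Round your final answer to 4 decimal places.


Bayes' theorem: P(S|T) = P(T|S) × P(S) / P(T)

Step 1: Calculate P(T) using law of total probability
P(T) = P(T|S)P(S) + P(T|¬S)P(¬S)
     = 0.8125 × 0.3232 + 0.0875 × 0.6768
     = 0.26260000 + 0.05922000
     = 0.32182000

Step 2: Apply Bayes' theorem
P(S|T) = P(T|S) × P(S) / P(T)
       = 0.26260000 / 0.32182000
       = 0.8160


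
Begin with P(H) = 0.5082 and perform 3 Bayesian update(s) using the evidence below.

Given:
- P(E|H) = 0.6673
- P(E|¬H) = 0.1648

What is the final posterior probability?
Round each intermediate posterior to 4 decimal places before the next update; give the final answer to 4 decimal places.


Sequential Bayesian updating:

Initial prior: P(H) = 0.5082

Update 1:
  P(E) = 0.6673 × 0.5082 + 0.1648 × 0.4918 = 0.33912186 + 0.08104864 = 0.42017050
  P(H|E) = 0.33912186 / 0.42017050 = 0.8071

Update 2:
  P(E) = 0.6673 × 0.8071 + 0.1648 × 0.1929 = 0.53857783 + 0.03178992 = 0.57036775
  P(H|E) = 0.53857783 / 0.57036775 = 0.9443

Update 3:
  P(E) = 0.6673 × 0.9443 + 0.1648 × 0.0557 = 0.63013139 + 0.00917936 = 0.63931075
  P(H|E) = 0.63013139 / 0.63931075 = 0.9856

Final posterior: 0.9856


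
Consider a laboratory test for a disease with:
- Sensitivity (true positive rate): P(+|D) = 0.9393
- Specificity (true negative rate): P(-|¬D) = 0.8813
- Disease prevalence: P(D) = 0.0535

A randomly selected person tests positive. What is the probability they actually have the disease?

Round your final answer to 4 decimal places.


Let D = has disease, + = positive test

Given:
- P(D) = 0.0535 (prevalence)
- P(+|D) = 0.9393 (sensitivity)
- P(-|¬D) = 0.8813 (specificity)
- P(+|¬D) = 0.1187 (false positive rate = 1 - specificity)

Step 1: Find P(+)
P(+) = P(+|D)P(D) + P(+|¬D)P(¬D)
     = 0.9393 × 0.0535 + 0.1187 × 0.9465
     = 0.05025255 + 0.11234955
     = 0.16260210

Step 2: Apply Bayes' theorem for P(D|+)
P(D|+) = P(+|D)P(D) / P(+)
       = 0.05025255 / 0.16260210
       = 0.3091


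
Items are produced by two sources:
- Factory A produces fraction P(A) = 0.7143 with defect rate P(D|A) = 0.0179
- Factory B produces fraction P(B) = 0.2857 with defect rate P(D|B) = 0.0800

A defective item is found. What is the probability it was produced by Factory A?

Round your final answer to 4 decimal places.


Let A = from Factory A, D = defective

Given:
- P(A) = 0.7143, P(B) = 0.2857
- P(D|A) = 0.0179, P(D|B) = 0.0800

Step 1: Find P(D)
P(D) = P(D|A)P(A) + P(D|B)P(B)
     = 0.0179 × 0.7143 + 0.0800 × 0.2857
     = 0.01278597 + 0.02285600
     = 0.03564197

Step 2: Apply Bayes' theorem
P(A|D) = P(D|A)P(A) / P(D)
       = 0.01278597 / 0.03564197
       = 0.3587


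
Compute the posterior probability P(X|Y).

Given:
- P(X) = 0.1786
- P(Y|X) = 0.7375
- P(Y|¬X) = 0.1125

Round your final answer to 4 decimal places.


Bayes' theorem: P(X|Y) = P(Y|X) × P(X) / P(Y)

Step 1: Calculate P(Y) using law of total probability
P(Y) = P(Y|X)P(X) + P(Y|¬X)P(¬X)
     = 0.7375 × 0.1786 + 0.1125 × 0.8214
     = 0.13171750 + 0.09240750
     = 0.22412500

Step 2: Apply Bayes' theorem
P(X|Y) = P(Y|X) × P(X) / P(Y)
       = 0.13171750 / 0.22412500
       = 0.5877


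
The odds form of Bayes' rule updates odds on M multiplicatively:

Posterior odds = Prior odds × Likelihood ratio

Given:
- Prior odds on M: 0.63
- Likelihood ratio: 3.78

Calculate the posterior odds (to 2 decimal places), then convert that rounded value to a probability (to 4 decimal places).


Step 1: Calculate posterior odds
Posterior odds = Prior odds × LR
               = 0.63 × 3.78
               = 2.38

Step 2: Convert to probability
P(M|E) = Posterior odds / (1 + Posterior odds)
       = 2.38 / (1 + 2.38)
       = 2.38 / 3.38
       = 0.7041

The evidence increased P(M) from 0.3865 to 0.7041.


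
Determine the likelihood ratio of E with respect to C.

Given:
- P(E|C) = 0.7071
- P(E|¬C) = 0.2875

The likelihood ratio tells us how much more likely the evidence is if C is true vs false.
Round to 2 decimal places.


Likelihood Ratio (LR) = P(E|C) / P(E|¬C)

LR = 0.7071 / 0.2875
   = 2.46

The evidence is 2.46 times more likely if C is true than if C is false.
Since LR > 1, the evidence supports C over ¬C.


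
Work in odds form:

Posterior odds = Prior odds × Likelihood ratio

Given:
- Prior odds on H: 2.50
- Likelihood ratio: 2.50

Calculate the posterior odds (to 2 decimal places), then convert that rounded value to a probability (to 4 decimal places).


Step 1: Calculate posterior odds
Posterior odds = Prior odds × LR
               = 2.50 × 2.50
               = 6.25

Step 2: Convert to probability
P(H|E) = Posterior odds / (1 + Posterior odds)
       = 6.25 / (1 + 6.25)
       = 6.25 / 7.25
       = 0.8621

The evidence increased P(H) from 0.7143 to 0.8621.


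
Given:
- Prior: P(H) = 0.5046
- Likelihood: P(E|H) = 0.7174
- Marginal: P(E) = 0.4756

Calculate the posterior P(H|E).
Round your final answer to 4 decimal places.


Using Bayes' theorem:

P(H|E) = P(E|H) × P(H) / P(E)
       = 0.7174 × 0.5046 / 0.4756
       = 0.36200004 / 0.4756
       = 0.7611

The evidence strengthens our belief in H.
Prior: 0.5046 → Posterior: 0.7611


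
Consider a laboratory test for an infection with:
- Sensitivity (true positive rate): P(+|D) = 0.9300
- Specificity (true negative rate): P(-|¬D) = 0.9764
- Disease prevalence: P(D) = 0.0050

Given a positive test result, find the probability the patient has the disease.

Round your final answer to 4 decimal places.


Let D = has disease, + = positive test

Given:
- P(D) = 0.0050 (prevalence)
- P(+|D) = 0.9300 (sensitivity)
- P(-|¬D) = 0.9764 (specificity)
- P(+|¬D) = 0.0236 (false positive rate = 1 - specificity)

Step 1: Find P(+)
P(+) = P(+|D)P(D) + P(+|¬D)P(¬D)
     = 0.9300 × 0.0050 + 0.0236 × 0.9950
     = 0.00465000 + 0.02348200
     = 0.02813200

Step 2: Apply Bayes' theorem for P(D|+)
P(D|+) = P(+|D)P(D) / P(+)
       = 0.00465000 / 0.02813200
       = 0.1653


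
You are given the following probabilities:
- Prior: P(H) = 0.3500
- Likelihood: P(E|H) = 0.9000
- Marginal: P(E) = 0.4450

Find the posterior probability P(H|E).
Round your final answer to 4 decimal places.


Using Bayes' theorem:

P(H|E) = P(E|H) × P(H) / P(E)
       = 0.9000 × 0.3500 / 0.4450
       = 0.31500000 / 0.4450
       = 0.7079

The evidence strengthens our belief in H.
Prior: 0.3500 → Posterior: 0.7079


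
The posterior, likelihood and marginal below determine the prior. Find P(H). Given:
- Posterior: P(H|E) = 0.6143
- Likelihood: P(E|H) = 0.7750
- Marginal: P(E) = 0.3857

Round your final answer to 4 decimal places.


From Bayes' theorem: P(H|E) = P(E|H) × P(H) / P(E)

Rearranging for P(H):
P(H) = P(H|E) × P(E) / P(E|H)
     = 0.6143 × 0.3857 / 0.7750
     = 0.23693551 / 0.7750
     = 0.3057


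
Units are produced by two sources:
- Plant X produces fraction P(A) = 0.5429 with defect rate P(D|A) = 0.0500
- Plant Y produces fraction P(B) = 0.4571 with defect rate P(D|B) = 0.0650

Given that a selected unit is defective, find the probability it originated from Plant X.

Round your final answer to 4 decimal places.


Let A = from Plant X, D = defective

Given:
- P(A) = 0.5429, P(B) = 0.4571
- P(D|A) = 0.0500, P(D|B) = 0.0650

Step 1: Find P(D)
P(D) = P(D|A)P(A) + P(D|B)P(B)
     = 0.0500 × 0.5429 + 0.0650 × 0.4571
     = 0.02714500 + 0.02971150
     = 0.05685650

Step 2: Apply Bayes' theorem
P(A|D) = P(D|A)P(A) / P(D)
       = 0.02714500 / 0.05685650
       = 0.4774


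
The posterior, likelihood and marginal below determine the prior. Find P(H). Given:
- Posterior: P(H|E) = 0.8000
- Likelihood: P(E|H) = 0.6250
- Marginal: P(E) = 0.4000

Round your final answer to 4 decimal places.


From Bayes' theorem: P(H|E) = P(E|H) × P(H) / P(E)

Rearranging for P(H):
P(H) = P(H|E) × P(E) / P(E|H)
     = 0.8000 × 0.4000 / 0.6250
     = 0.32000000 / 0.6250
     = 0.5120


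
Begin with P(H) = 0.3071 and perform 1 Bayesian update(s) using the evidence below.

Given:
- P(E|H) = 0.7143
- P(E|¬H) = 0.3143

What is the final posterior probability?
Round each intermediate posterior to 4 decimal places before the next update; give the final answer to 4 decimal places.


Sequential Bayesian updating:

Initial prior: P(H) = 0.3071

Update 1:
  P(E) = 0.7143 × 0.3071 + 0.3143 × 0.6929 = 0.21936153 + 0.21777847 = 0.43714000
  P(H|E) = 0.21936153 / 0.43714000 = 0.5018

Final posterior: 0.5018


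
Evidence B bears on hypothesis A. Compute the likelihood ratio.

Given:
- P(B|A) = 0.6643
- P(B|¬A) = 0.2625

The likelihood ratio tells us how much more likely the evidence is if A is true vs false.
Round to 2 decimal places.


Likelihood Ratio (LR) = P(B|A) / P(B|¬A)

LR = 0.6643 / 0.2625
   = 2.53

The evidence is 2.53 times more likely if A is true than if A is false.
Since LR > 1, the evidence supports A over ¬A.


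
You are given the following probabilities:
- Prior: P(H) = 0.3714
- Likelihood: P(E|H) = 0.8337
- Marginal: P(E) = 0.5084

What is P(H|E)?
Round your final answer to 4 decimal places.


Using Bayes' theorem:

P(H|E) = P(E|H) × P(H) / P(E)
       = 0.8337 × 0.3714 / 0.5084
       = 0.30963618 / 0.5084
       = 0.6090

The evidence strengthens our belief in H.
Prior: 0.3714 → Posterior: 0.6090
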